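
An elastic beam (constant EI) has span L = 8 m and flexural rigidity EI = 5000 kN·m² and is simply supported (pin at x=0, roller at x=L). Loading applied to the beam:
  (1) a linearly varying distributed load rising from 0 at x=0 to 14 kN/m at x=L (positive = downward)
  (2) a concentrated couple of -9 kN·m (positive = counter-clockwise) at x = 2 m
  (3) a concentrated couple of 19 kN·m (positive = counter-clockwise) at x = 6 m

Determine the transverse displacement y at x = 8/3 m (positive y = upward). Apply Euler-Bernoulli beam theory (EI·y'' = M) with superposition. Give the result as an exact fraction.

Load 1 — triangular load w₀=14 kN/m (0→w₀ over full span):
  y_1 = -w₀x(7L⁴-10L²x²+3x⁴)/(360LEI) = -14·(8/3)·(7·8⁴-10·8²·(8/3)²+3·(8/3)⁴)/(360·8·5000) = -28672/455625 m
Load 2 — applied couple M₀=-9 kN·m at a=2 m (b=L-a=6):
  y_2 = (M₀x³/(6L)-M₀(x-a)²/2+C₁x)/EI  [x>a] with C₁=M₀(3b²-L²)/(6L)=-33/4 = ((-9)·(8/3)³/(6·8)-(-9)·((8/3)-2)²/2+(-33/4)·(8/3))/5000 = -53/11250 m
Load 3 — applied couple M₀=19 kN·m at a=6 m (b=L-a=2):
  y_3 = (M₀x³/(6L)+C₁x)/EI  [x≤a] with C₁=M₀(3b²-L²)/(6L)=-247/12 = (19·(8/3)³/(6·8)+(-247/12)·(8/3))/5000 = -1919/202500 m
Superposition: y = Σ y_i = -28109/364500 m ≈ -0.077117 m

y(8/3) = -28109/364500 m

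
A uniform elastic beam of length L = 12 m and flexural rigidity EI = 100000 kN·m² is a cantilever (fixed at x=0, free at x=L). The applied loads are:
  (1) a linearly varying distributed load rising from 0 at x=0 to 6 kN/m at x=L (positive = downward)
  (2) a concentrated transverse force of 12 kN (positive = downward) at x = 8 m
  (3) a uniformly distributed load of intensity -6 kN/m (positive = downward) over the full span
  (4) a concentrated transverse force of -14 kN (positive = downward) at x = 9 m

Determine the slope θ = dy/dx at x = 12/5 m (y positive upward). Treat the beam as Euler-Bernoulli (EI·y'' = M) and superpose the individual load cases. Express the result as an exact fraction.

Load 1 — triangular load w₀=6 kN/m (0→w₀ over full span):
  θ_1 = (w₀Lx²/4-w₀L²x/3-w₀x⁴/(24L))/EI = (6·12·(12/5)²/4-6·12²·(12/5)/3-6·(12/5)⁴/(24·12))/100000 = -22977/3906250 rad
Load 2 — point force P=12 kN at a=8 m (b=L-a=4):
  θ_2 = -Px(2a-x)/(2EI)  [x≤a] = -12·(12/5)·(2·8-(12/5))/(2·100000) = -153/78125 rad
Load 3 — uniform load w=-6 kN/m over full span:
  θ_3 = -wx(x²-3Lx+3L²)/(6EI) = -(-6)·(12/5)·((12/5)²-3·12·(12/5)+3·12²)/(6·100000) = 3294/390625 rad
Load 4 — point force P=-14 kN at a=9 m (b=L-a=3):
  θ_4 = -Px(2a-x)/(2EI)  [x≤a] = -(-14)·(12/5)·(2·9-(12/5))/(2·100000) = 819/312500 rad
Superposition: θ = Σ θ_i = 25101/7812500 rad ≈ 0.003213 rad

θ(12/5) = 25101/7812500 rad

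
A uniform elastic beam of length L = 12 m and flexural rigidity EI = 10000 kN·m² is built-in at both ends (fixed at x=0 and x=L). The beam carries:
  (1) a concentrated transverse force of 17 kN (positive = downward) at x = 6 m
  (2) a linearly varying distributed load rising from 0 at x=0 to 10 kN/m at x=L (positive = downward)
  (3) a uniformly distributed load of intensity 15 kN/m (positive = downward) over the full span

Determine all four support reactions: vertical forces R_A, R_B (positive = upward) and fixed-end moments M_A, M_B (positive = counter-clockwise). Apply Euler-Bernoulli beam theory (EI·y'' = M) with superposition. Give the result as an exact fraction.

Load 1 — point force P=17 kN at a=6 m (b=L-a=6):
  R_A = Pb²(3a+b)/L³ = 17·6²·(3·6+6)/12³ = 17/2 kN
  M_A = Pab²/L² = 17·6·6²/12² = 51/2 kN·m
  R_B = Pa²(a+3b)/L³ = 17·6²·(6+3·6)/12³ = 17/2 kN
  M_B = -Pa²b/L² = -17·6²·6/12² = -51/2 kN·m
Load 2 — triangular load w₀=10 kN/m (0→w₀ over full span):
  R_A = 3w₀L/20 = 3·10·12/20 = 18 kN
  M_A = w₀L²/30 = 10·12²/30 = 48 kN·m
  R_B = 7w₀L/20 = 7·10·12/20 = 42 kN
  M_B = -w₀L²/20 = -10·12²/20 = -72 kN·m
Load 3 — uniform load w=15 kN/m over full span:
  R_A = wL/2 = 15·12/2 = 90 kN
  M_A = wL²/12 = 15·12²/12 = 180 kN·m
  R_B = wL/2 = 15·12/2 = 90 kN
  M_B = -wL²/12 = -15·12²/12 = -180 kN·m
Superposition: R_A = 233/2 kN, M_A = 507/2 kN·m, R_B = 281/2 kN, M_B = -555/2 kN·m

R_A = 233/2 kN, M_A = 507/2 kN·m, R_B = 281/2 kN, M_B = -555/2 kN·m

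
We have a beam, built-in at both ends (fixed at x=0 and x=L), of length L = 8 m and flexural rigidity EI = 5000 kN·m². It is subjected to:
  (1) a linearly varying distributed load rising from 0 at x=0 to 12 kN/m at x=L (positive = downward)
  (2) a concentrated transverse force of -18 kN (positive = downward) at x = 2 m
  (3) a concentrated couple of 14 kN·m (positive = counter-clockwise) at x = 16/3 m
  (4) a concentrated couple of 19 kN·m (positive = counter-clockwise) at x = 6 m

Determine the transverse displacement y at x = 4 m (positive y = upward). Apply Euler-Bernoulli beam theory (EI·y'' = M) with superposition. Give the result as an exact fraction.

y(4) = -643/45000 m

Load 1 — triangular load w₀=12 kN/m (0→w₀ over full span):
  y_1 = -w₀x²(L-x)²(x+2L)/(120LEI) = -12·4²·(8-4)²·(4+2·8)/(120·8·5000) = -8/625 m
Load 2 — point force P=-18 kN at a=2 m (b=L-a=6):
  y_2 = -Pa²(L-x)²(3bL-(3b+a)(L-x))/(6L³EI)  [x>a] = -(-18)·2²·(8-4)²·(3·6·8-(3·6+2)·(8-4))/(6·8³·5000) = 3/625 m
Load 3 — applied couple M₀=14 kN·m at a=16/3 m (b=L-a=8/3):
  y_3 = (R_Ax³/6 - M_Ax²/2)/EI  [x≤a] with R_A=7/3, M_A=14/3 = ((7/3)·4³/6 - (14/3)·4²/2)/5000 = -14/5625 m
Load 4 — applied couple M₀=19 kN·m at a=6 m (b=L-a=2):
  y_4 = (R_Ax³/6 - M_Ax²/2)/EI  [x≤a] with R_A=171/64, M_A=95/16 = ((171/64)·4³/6 - (95/16)·4²/2)/5000 = -19/5000 m
Superposition: y = Σ y_i = -643/45000 m ≈ -0.014289 m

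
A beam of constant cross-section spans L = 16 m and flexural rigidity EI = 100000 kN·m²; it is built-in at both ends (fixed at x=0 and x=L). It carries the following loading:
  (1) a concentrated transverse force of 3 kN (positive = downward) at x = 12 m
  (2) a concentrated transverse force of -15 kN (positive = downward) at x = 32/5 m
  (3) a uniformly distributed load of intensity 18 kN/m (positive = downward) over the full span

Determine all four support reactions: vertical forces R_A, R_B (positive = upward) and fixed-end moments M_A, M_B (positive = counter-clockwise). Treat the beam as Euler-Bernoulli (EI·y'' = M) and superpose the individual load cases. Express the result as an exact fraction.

Load 1 — point force P=3 kN at a=12 m (b=L-a=4):
  R_A = Pb²(3a+b)/L³ = 3·4²·(3·12+4)/16³ = 15/32 kN
  M_A = Pab²/L² = 3·12·4²/16² = 9/4 kN·m
  R_B = Pa²(a+3b)/L³ = 3·12²·(12+3·4)/16³ = 81/32 kN
  M_B = -Pa²b/L² = -3·12²·4/16² = -27/4 kN·m
Load 2 — point force P=-15 kN at a=32/5 m (b=L-a=48/5):
  R_A = Pb²(3a+b)/L³ = (-15)·(48/5)²·(3·(32/5)+(48/5))/16³ = -243/25 kN
  M_A = Pab²/L² = (-15)·(32/5)·(48/5)²/16² = -864/25 kN·m
  R_B = Pa²(a+3b)/L³ = (-15)·(32/5)²·((32/5)+3·(48/5))/16³ = -132/25 kN
  M_B = -Pa²b/L² = -(-15)·(32/5)²·(48/5)/16² = 576/25 kN·m
Load 3 — uniform load w=18 kN/m over full span:
  R_A = wL/2 = 18·16/2 = 144 kN
  M_A = wL²/12 = 18·16²/12 = 384 kN·m
  R_B = wL/2 = 18·16/2 = 144 kN
  M_B = -wL²/12 = -18·16²/12 = -384 kN·m
Superposition: R_A = 107799/800 kN, M_A = 35169/100 kN·m, R_B = 113001/800 kN, M_B = -36771/100 kN·m

R_A = 107799/800 kN, M_A = 35169/100 kN·m, R_B = 113001/800 kN, M_B = -36771/100 kN·m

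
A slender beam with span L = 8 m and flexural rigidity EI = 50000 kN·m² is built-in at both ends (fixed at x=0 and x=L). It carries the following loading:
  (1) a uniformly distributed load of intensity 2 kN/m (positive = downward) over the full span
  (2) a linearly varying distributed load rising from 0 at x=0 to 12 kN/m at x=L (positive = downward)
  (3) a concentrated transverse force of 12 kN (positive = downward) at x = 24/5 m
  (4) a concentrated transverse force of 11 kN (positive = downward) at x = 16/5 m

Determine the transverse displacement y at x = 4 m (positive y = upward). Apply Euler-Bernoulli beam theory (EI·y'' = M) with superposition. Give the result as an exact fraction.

y(4) = -1096/390625 m

Load 1 — uniform load w=2 kN/m over full span:
  y_1 = -wx²(L-x)²/(24EI) = -2·4²·(8-4)²/(24·50000) = -4/9375 m
Load 2 — triangular load w₀=12 kN/m (0→w₀ over full span):
  y_2 = -w₀x²(L-x)²(x+2L)/(120LEI) = -12·4²·(8-4)²·(4+2·8)/(120·8·50000) = -4/3125 m
Load 3 — point force P=12 kN at a=24/5 m (b=L-a=16/5):
  y_3 = -Pb²x²(3aL-(3a+b)x)/(6L³EI)  [x≤a] = -12·(16/5)²·4²·(3·(24/5)·8-(3·(24/5)+(16/5))·4)/(6·8³·50000) = -224/390625 m
Load 4 — point force P=11 kN at a=16/5 m (b=L-a=24/5):
  y_4 = -Pa²(L-x)²(3bL-(3b+a)(L-x))/(6L³EI)  [x>a] = -11·(16/5)²·(8-4)²·(3·(24/5)·8-(3·(24/5)+(16/5))·(8-4))/(6·8³·50000) = -616/1171875 m
Superposition: y = Σ y_i = -1096/390625 m ≈ -0.002806 m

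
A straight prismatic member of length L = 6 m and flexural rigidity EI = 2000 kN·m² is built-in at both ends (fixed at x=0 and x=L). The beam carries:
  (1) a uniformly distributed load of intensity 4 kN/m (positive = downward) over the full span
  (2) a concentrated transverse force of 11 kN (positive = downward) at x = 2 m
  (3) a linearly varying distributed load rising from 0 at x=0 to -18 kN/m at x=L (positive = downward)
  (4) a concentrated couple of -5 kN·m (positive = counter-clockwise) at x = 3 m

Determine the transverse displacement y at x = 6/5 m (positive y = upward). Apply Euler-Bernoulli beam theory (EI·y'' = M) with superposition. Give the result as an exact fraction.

Load 1 — uniform load w=4 kN/m over full span:
  y_1 = -wx²(L-x)²/(24EI) = -4·(6/5)²·(6-(6/5))²/(24·2000) = -216/78125 m
Load 2 — point force P=11 kN at a=2 m (b=L-a=4):
  y_2 = -Pb²x²(3aL-(3a+b)x)/(6L³EI)  [x≤a] = -11·4²·(6/5)²·(3·2·6-(3·2+4)·(6/5))/(6·6³·2000) = -22/9375 m
Load 3 — triangular load w₀=-18 kN/m (0→w₀ over full span):
  y_3 = -w₀x²(L-x)²(x+2L)/(120LEI) = -(-18)·(6/5)²·(6-(6/5))²·((6/5)+2·6)/(120·6·2000) = 10692/1953125 m
Load 4 — applied couple M₀=-5 kN·m at a=3 m (b=L-a=3):
  y_4 = (R_Ax³/6 - M_Ax²/2)/EI  [x≤a] with R_A=-5/4, M_A=-5/4 = ((-5/4)·(6/5)³/6 - (-5/4)·(6/5)²/2)/2000 = 27/100000 m
Superposition: y = Σ y_i = 118657/187500000 m ≈ 0.000633 m

y(6/5) = 118657/187500000 m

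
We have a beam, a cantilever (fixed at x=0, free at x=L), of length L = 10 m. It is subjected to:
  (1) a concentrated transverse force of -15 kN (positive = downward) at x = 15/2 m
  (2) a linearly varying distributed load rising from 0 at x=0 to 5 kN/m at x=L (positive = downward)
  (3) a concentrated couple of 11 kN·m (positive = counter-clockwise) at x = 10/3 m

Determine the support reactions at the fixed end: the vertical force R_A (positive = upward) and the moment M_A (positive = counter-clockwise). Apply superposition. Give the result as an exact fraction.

Load 1 — point force P=-15 kN at a=15/2 m (b=L-a=5/2):
  R_A = P = (-15) = -15 kN
  M_A = Pa = (-15)·(15/2) = -225/2 kN·m
Load 2 — triangular load w₀=5 kN/m (0→w₀ over full span):
  R_A = w₀L/2 = 5·10/2 = 25 kN
  M_A = w₀L²/3 = 5·10²/3 = 500/3 kN·m
Load 3 — applied couple M₀=11 kN·m at a=10/3 m (b=L-a=20/3):
  R_A = 0 kN
  M_A = -M₀ = -11 kN·m
Superposition: R_A = 10 kN, M_A = 259/6 kN·m

R_A = 10 kN, M_A = 259/6 kN·m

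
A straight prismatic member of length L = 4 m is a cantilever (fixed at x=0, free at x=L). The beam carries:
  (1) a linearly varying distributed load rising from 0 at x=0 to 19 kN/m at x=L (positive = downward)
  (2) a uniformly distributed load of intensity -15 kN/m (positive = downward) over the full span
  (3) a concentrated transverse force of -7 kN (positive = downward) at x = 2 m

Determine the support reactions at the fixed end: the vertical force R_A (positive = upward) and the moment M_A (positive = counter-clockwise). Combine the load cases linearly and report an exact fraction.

R_A = -29 kN, M_A = -98/3 kN·m

Load 1 — triangular load w₀=19 kN/m (0→w₀ over full span):
  R_A = w₀L/2 = 19·4/2 = 38 kN
  M_A = w₀L²/3 = 19·4²/3 = 304/3 kN·m
Load 2 — uniform load w=-15 kN/m over full span:
  R_A = wL = (-15)·4 = -60 kN
  M_A = wL²/2 = (-15)·4²/2 = -120 kN·m
Load 3 — point force P=-7 kN at a=2 m (b=L-a=2):
  R_A = P = (-7) = -7 kN
  M_A = Pa = (-7)·2 = -14 kN·m
Superposition: R_A = -29 kN, M_A = -98/3 kN·m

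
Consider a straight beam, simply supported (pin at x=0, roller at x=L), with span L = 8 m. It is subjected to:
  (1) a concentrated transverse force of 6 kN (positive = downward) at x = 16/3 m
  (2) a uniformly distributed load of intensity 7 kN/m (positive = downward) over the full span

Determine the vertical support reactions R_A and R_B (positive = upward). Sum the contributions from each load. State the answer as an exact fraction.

Load 1 — point force P=6 kN at a=16/3 m (b=L-a=8/3):
  R_A = Pb/L = 6·(8/3)/8 = 2 kN
  R_B = Pa/L = 6·(16/3)/8 = 4 kN
Load 2 — uniform load w=7 kN/m over full span:
  R_A = wL/2 = 7·8/2 = 28 kN
  R_B = wL/2 = 7·8/2 = 28 kN
Superposition: R_A = 30 kN, R_B = 32 kN

R_A = 30 kN, R_B = 32 kN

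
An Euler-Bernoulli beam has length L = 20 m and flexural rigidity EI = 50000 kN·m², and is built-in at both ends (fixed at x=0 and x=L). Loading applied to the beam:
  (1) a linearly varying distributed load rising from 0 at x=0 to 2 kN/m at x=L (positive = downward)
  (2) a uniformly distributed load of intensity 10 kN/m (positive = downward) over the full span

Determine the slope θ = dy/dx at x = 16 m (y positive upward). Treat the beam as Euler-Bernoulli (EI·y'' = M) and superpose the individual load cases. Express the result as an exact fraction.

θ(16) = 664/46875 rad

Load 1 — triangular load w₀=2 kN/m (0→w₀ over full span):
  θ_1 = -w₀(2x(L-x)(L-2x)(x+2L)+x²(L-x)²)/(120LEI) = -2·(2·16·(20-16)·(20-2·16)·(16+2·20)+16²·(20-16)²)/(120·20·50000) = 64/46875 rad
Load 2 — uniform load w=10 kN/m over full span:
  θ_2 = -wx(L-x)(L-2x)/(12EI) = -10·16·(20-16)·(20-2·16)/(12·50000) = 8/625 rad
Superposition: θ = Σ θ_i = 664/46875 rad ≈ 0.014165 rad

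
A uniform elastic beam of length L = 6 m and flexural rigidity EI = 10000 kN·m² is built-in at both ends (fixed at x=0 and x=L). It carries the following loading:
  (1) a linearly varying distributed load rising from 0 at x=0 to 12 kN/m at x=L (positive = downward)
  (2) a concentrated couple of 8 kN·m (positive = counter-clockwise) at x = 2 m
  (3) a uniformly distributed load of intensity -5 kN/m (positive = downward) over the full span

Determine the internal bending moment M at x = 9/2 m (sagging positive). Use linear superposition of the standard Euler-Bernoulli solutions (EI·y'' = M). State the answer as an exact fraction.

M(9/2) = 39/20 kN·m

Load 1 — triangular load w₀=12 kN/m (0→w₀ over full span):
  M_1 = 3w₀Lx/20 - w₀L²/30 - w₀x³/(6L) = 3·12·6·(9/2)/20 - 12·6²/30 - 12·(9/2)³/(6·6) = 153/40 kN·m
Load 2 — applied couple M₀=8 kN·m at a=2 m (b=L-a=4):
  M_2 = R_Ax - M_A - M₀  [x>a] with R_A=16/9, M_A=0 = (16/9)·(9/2) - 0 - 8 = 0 kN·m
Load 3 — uniform load w=-5 kN/m over full span:
  M_3 = wLx/2 - wL²/12 - wx²/2 = (-5)·6·(9/2)/2 - (-5)·6²/12 - (-5)·(9/2)²/2 = -15/8 kN·m
Superposition: M = Σ M_i = 39/20 kN·m ≈ 1.950000 kN·m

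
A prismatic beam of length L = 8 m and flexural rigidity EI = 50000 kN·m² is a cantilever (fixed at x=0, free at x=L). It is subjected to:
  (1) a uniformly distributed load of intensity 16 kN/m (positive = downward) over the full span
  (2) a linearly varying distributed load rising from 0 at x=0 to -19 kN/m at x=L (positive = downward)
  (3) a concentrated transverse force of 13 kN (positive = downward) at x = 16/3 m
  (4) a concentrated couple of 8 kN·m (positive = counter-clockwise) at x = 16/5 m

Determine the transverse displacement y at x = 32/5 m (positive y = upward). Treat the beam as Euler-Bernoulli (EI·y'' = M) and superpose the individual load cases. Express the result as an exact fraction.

y(32/5) = -122631616/3955078125 m

Load 1 — uniform load w=16 kN/m over full span:
  y_1 = -wx²(x²-4Lx+6L²)/(24EI) = -16·(32/5)²·((32/5)²-4·8·(32/5)+6·8²)/(24·50000) = -704512/5859375 m
Load 2 — triangular load w₀=-19 kN/m (0→w₀ over full span):
  y_2 = (w₀Lx³/12-w₀L²x²/6-w₀x⁵/(120L))/EI = ((-19)·8·(32/5)³/12-(-19)·8²·(32/5)²/6-(-19)·(32/5)⁵/(120·8))/50000 = 15214592/146484375 m
Load 3 — point force P=13 kN at a=16/3 m (b=L-a=8/3):
  y_3 = -Pa²(3x-a)/(6EI)  [x>a] = -13·(16/3)²·(3·(32/5)-(16/3))/(6·50000) = -21632/1265625 m
Load 4 — applied couple M₀=8 kN·m at a=16/5 m (b=L-a=24/5):
  y_4 = M₀a(2x-a)/(2EI)  [x>a] = 8·(16/5)·(2·(32/5)-(16/5))/(2·50000) = 192/78125 m
Superposition: y = Σ y_i = -122631616/3955078125 m ≈ -0.031006 m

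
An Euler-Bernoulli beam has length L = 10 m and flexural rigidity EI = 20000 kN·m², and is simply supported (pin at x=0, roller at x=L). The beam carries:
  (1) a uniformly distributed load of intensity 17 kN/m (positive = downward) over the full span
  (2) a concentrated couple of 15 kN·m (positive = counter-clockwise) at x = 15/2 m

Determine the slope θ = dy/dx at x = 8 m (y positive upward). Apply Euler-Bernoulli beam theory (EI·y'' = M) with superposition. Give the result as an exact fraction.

θ(8) = 9299/320000 rad

Load 1 — uniform load w=17 kN/m over full span:
  θ_1 = -w(L³-6Lx²+4x³)/(24EI) = -17·(10³-6·10·8²+4·8³)/(24·20000) = 561/20000 rad
Load 2 — applied couple M₀=15 kN·m at a=15/2 m (b=L-a=5/2):
  θ_2 = (M₀x²/(2L)-M₀(x-a)+C₁)/EI  [x>a] with C₁=M₀(3b²-L²)/(6L)=-325/16 = (15·8²/(2·10)-15·(8-(15/2))+(-325/16))/20000 = 323/320000 rad
Superposition: θ = Σ θ_i = 9299/320000 rad ≈ 0.029059 rad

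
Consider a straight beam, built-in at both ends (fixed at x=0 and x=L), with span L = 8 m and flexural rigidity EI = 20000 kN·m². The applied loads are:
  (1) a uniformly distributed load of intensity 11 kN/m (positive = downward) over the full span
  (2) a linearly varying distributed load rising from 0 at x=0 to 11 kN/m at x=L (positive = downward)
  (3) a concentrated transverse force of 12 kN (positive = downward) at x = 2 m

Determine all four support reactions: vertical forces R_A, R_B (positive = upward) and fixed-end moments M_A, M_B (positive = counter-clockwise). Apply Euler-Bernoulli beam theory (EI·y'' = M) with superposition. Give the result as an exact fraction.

R_A = 2693/40 kN, M_A = 2869/30 kN·m, R_B = 3067/40 kN, M_B = -2951/30 kN·m

Load 1 — uniform load w=11 kN/m over full span:
  R_A = wL/2 = 11·8/2 = 44 kN
  M_A = wL²/12 = 11·8²/12 = 176/3 kN·m
  R_B = wL/2 = 11·8/2 = 44 kN
  M_B = -wL²/12 = -11·8²/12 = -176/3 kN·m
Load 2 — triangular load w₀=11 kN/m (0→w₀ over full span):
  R_A = 3w₀L/20 = 3·11·8/20 = 66/5 kN
  M_A = w₀L²/30 = 11·8²/30 = 352/15 kN·m
  R_B = 7w₀L/20 = 7·11·8/20 = 154/5 kN
  M_B = -w₀L²/20 = -11·8²/20 = -176/5 kN·m
Load 3 — point force P=12 kN at a=2 m (b=L-a=6):
  R_A = Pb²(3a+b)/L³ = 12·6²·(3·2+6)/8³ = 81/8 kN
  M_A = Pab²/L² = 12·2·6²/8² = 27/2 kN·m
  R_B = Pa²(a+3b)/L³ = 12·2²·(2+3·6)/8³ = 15/8 kN
  M_B = -Pa²b/L² = -12·2²·6/8² = -9/2 kN·m
Superposition: R_A = 2693/40 kN, M_A = 2869/30 kN·m, R_B = 3067/40 kN, M_B = -2951/30 kN·m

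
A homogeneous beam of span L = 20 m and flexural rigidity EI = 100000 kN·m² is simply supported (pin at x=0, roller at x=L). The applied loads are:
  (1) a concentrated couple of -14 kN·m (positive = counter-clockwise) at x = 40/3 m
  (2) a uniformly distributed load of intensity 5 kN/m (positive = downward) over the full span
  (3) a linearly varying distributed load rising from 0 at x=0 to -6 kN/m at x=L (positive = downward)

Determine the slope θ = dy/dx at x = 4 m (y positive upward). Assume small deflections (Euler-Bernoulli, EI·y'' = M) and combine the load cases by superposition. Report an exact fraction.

θ(4) = -5827/1125000 rad

Load 1 — applied couple M₀=-14 kN·m at a=40/3 m (b=L-a=20/3):
  θ_1 = (M₀x²/(2L)+C₁)/EI  [x≤a] with C₁=M₀(3b²-L²)/(6L)=280/9 = ((-14)·4²/(2·20)+(280/9))/100000 = 287/1125000 rad
Load 2 — uniform load w=5 kN/m over full span:
  θ_2 = -w(L³-6Lx²+4x³)/(24EI) = -5·(20³-6·20·4²+4·4³)/(24·100000) = -33/2500 rad
Load 3 — triangular load w₀=-6 kN/m (0→w₀ over full span):
  θ_3 = -w₀(7L⁴-30L²x²+15x⁴)/(360LEI) = -(-6)·(7·20⁴-30·20²·4²+15·4⁴)/(360·20·100000) = 364/46875 rad
Superposition: θ = Σ θ_i = -5827/1125000 rad ≈ -0.005180 rad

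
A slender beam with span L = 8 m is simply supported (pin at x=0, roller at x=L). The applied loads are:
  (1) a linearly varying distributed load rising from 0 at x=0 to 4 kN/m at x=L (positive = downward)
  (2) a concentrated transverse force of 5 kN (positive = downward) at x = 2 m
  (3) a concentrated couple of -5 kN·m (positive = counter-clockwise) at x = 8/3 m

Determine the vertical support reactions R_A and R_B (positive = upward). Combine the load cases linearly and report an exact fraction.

Load 1 — triangular load w₀=4 kN/m (0→w₀ over full span):
  R_A = w₀L/6 = 4·8/6 = 16/3 kN
  R_B = w₀L/3 = 4·8/3 = 32/3 kN
Load 2 — point force P=5 kN at a=2 m (b=L-a=6):
  R_A = Pb/L = 5·6/8 = 15/4 kN
  R_B = Pa/L = 5·2/8 = 5/4 kN
Load 3 — applied couple M₀=-5 kN·m at a=8/3 m (b=L-a=16/3):
  R_A = M₀/L = (-5)/8 = -5/8 kN
  R_B = -M₀/L = -(-5)/8 = 5/8 kN
Superposition: R_A = 203/24 kN, R_B = 301/24 kN

R_A = 203/24 kN, R_B = 301/24 kN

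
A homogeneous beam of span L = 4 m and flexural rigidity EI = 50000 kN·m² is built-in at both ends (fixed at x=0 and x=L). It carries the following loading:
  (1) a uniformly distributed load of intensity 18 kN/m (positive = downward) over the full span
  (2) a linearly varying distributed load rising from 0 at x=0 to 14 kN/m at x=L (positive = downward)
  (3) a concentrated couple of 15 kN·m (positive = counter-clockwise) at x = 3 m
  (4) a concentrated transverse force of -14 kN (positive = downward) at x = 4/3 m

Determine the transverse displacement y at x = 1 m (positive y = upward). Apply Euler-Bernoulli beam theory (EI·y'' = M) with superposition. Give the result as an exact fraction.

y(1) = -216001/1296000000 m

Load 1 — uniform load w=18 kN/m over full span:
  y_1 = -wx²(L-x)²/(24EI) = -18·1²·(4-1)²/(24·50000) = -27/200000 m
Load 2 — triangular load w₀=14 kN/m (0→w₀ over full span):
  y_2 = -w₀x²(L-x)²(x+2L)/(120LEI) = -14·1²·(4-1)²·(1+2·4)/(120·4·50000) = -189/4000000 m
Load 3 — applied couple M₀=15 kN·m at a=3 m (b=L-a=1):
  y_3 = (R_Ax³/6 - M_Ax²/2)/EI  [x≤a] with R_A=135/32, M_A=75/16 = ((135/32)·1³/6 - (75/16)·1²/2)/50000 = -21/640000 m
Load 4 — point force P=-14 kN at a=4/3 m (b=L-a=8/3):
  y_4 = -Pb²x²(3aL-(3a+b)x)/(6L³EI)  [x≤a] = -(-14)·(8/3)²·1²·(3·(4/3)·4-(3·(4/3)+(8/3))·1)/(6·4³·50000) = 49/1012500 m
Superposition: y = Σ y_i = -216001/1296000000 m ≈ -0.000167 m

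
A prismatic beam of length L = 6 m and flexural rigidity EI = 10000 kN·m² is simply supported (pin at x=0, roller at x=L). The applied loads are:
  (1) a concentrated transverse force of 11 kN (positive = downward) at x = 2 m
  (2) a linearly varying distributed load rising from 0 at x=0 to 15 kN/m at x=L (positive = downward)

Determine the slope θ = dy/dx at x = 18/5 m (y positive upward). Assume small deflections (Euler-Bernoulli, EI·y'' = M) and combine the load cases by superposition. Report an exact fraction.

θ(18/5) = 1807/703125 rad

Load 1 — point force P=11 kN at a=2 m (b=L-a=4):
  θ_1 = -Pa(2L²-6Lx+3x²+a²)/(6LEI)  [x>a] = -11·2·(2·6²-6·6·(18/5)+3·(18/5)²+2²)/(6·6·10000) = 253/281250 rad
Load 2 — triangular load w₀=15 kN/m (0→w₀ over full span):
  θ_2 = -w₀(7L⁴-30L²x²+15x⁴)/(360LEI) = -15·(7·6⁴-30·6²·(18/5)²+15·(18/5)⁴)/(360·6·10000) = 261/156250 rad
Superposition: θ = Σ θ_i = 1807/703125 rad ≈ 0.002570 rad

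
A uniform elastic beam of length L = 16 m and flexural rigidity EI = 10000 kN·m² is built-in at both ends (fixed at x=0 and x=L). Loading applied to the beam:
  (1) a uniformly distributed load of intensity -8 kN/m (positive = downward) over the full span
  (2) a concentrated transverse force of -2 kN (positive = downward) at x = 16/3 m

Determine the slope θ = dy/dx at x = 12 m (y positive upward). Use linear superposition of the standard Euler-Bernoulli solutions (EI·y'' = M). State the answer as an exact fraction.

Load 1 — uniform load w=-8 kN/m over full span:
  θ_1 = -wx(L-x)(L-2x)/(12EI) = -(-8)·12·(16-12)·(16-2·12)/(12·10000) = -16/625 rad
Load 2 — point force P=-2 kN at a=16/3 m (b=L-a=32/3):
  θ_2 = Pa²(L-x)(2bL-(3b+a)(L-x))/(2L³EI)  [x>a] = (-2)·(16/3)²·(16-12)·(2·(32/3)·16-(3·(32/3)+(16/3))·(16-12))/(2·16³·10000) = -1/1875 rad
Superposition: θ = Σ θ_i = -49/1875 rad ≈ -0.026133 rad

θ(12) = -49/1875 rad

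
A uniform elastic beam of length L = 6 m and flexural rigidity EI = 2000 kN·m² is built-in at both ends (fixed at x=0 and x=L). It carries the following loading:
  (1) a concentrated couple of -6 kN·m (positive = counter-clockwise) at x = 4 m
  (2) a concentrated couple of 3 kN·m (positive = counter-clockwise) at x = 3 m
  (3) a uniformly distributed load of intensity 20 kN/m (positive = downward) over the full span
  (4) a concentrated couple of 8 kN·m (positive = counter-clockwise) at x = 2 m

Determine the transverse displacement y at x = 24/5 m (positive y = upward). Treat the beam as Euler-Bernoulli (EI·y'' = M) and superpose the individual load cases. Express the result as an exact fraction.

y(24/5) = -6383/500000 m

Load 1 — applied couple M₀=-6 kN·m at a=4 m (b=L-a=2):
  y_1 = (R_Ax³/6 - M_Ax²/2 - M₀(x-a)²/2)/EI  [x>a] with R_A=-4/3, M_A=-2 = ((-4/3)·(24/5)³/6 - (-2)·(24/5)²/2 - (-6)·((24/5)-4)²/2)/2000 = 3/15625 m
Load 2 — applied couple M₀=3 kN·m at a=3 m (b=L-a=3):
  y_2 = (R_Ax³/6 - M_Ax²/2 - M₀(x-a)²/2)/EI  [x>a] with R_A=3/4, M_A=3/4 = ((3/4)·(24/5)³/6 - (3/4)·(24/5)²/2 - 3·((24/5)-3)²/2)/2000 = 81/500000 m
Load 3 — uniform load w=20 kN/m over full span:
  y_3 = -wx²(L-x)²/(24EI) = -20·(24/5)²·(6-(24/5))²/(24·2000) = -216/15625 m
Load 4 — applied couple M₀=8 kN·m at a=2 m (b=L-a=4):
  y_4 = (R_Ax³/6 - M_Ax²/2 - M₀(x-a)²/2)/EI  [x>a] with R_A=16/9, M_A=0 = ((16/9)·(24/5)³/6 - 0·(24/5)²/2 - 8·((24/5)-2)²/2)/2000 = 11/15625 m
Superposition: y = Σ y_i = -6383/500000 m ≈ -0.012766 m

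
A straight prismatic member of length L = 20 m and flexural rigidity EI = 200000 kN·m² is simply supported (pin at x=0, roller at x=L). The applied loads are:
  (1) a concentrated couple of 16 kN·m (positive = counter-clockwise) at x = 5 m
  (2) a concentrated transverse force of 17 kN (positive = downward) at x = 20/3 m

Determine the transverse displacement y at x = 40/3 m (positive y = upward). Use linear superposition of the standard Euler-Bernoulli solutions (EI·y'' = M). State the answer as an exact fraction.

y(40/3) = -2077/243000 m

Load 1 — applied couple M₀=16 kN·m at a=5 m (b=L-a=15):
  y_1 = (M₀x³/(6L)-M₀(x-a)²/2+C₁x)/EI  [x>a] with C₁=M₀(3b²-L²)/(6L)=110/3 = (16·(40/3)³/(6·20)-16·((40/3)-5)²/2+(110/3)·(40/3))/200000 = 101/81000 m
Load 2 — point force P=17 kN at a=20/3 m (b=L-a=40/3):
  y_2 = -Pa(L-x)(2Lx-a²-x²)/(6LEI)  [x>a] = -17·(20/3)·(20-(40/3))·(2·20·(40/3)-(20/3)²-(40/3)²)/(6·20·200000) = -119/12150 m
Superposition: y = Σ y_i = -2077/243000 m ≈ -0.008547 m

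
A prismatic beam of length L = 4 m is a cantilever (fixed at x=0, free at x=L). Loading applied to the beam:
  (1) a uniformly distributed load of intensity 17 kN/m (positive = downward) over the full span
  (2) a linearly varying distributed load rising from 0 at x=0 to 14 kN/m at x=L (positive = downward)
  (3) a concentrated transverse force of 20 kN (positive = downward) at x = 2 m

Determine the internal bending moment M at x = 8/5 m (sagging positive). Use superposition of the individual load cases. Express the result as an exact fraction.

M(8/5) = -11152/125 kN·m

Load 1 — uniform load w=17 kN/m over full span:
  M_1 = -w(L-x)²/2 = -17·(4-(8/5))²/2 = -1224/25 kN·m
Load 2 — triangular load w₀=14 kN/m (0→w₀ over full span):
  M_2 = w₀Lx/2 - w₀L²/3 - w₀x³/(6L) = 14·4·(8/5)/2 - 14·4²/3 - 14·(8/5)³/(6·4) = -4032/125 kN·m
Load 3 — point force P=20 kN at a=2 m (b=L-a=2):
  M_3 = -P(a-x)  [x≤a] = -20·(2-(8/5)) = -8 kN·m
Superposition: M = Σ M_i = -11152/125 kN·m ≈ -89.216000 kN·m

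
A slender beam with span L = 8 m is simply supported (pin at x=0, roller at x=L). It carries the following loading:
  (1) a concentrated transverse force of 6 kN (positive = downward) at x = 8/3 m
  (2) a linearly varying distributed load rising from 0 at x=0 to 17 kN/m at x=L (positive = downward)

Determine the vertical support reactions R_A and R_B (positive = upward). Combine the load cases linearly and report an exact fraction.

R_A = 80/3 kN, R_B = 142/3 kN

Load 1 — point force P=6 kN at a=8/3 m (b=L-a=16/3):
  R_A = Pb/L = 6·(16/3)/8 = 4 kN
  R_B = Pa/L = 6·(8/3)/8 = 2 kN
Load 2 — triangular load w₀=17 kN/m (0→w₀ over full span):
  R_A = w₀L/6 = 17·8/6 = 68/3 kN
  R_B = w₀L/3 = 17·8/3 = 136/3 kN
Superposition: R_A = 80/3 kN, R_B = 142/3 kN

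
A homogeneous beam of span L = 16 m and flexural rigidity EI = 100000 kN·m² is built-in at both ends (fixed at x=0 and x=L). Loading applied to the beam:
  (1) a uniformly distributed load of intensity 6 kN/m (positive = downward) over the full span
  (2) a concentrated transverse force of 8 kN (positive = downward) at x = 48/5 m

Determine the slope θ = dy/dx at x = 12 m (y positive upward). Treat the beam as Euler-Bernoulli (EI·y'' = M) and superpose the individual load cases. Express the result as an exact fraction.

θ(12) = 876/390625 rad

Load 1 — uniform load w=6 kN/m over full span:
  θ_1 = -wx(L-x)(L-2x)/(12EI) = -6·12·(16-12)·(16-2·12)/(12·100000) = 6/3125 rad
Load 2 — point force P=8 kN at a=48/5 m (b=L-a=32/5):
  θ_2 = Pa²(L-x)(2bL-(3b+a)(L-x))/(2L³EI)  [x>a] = 8·(48/5)²·(16-12)·(2·(32/5)·16-(3·(32/5)+(48/5))·(16-12))/(2·16³·100000) = 126/390625 rad
Superposition: θ = Σ θ_i = 876/390625 rad ≈ 0.002243 rad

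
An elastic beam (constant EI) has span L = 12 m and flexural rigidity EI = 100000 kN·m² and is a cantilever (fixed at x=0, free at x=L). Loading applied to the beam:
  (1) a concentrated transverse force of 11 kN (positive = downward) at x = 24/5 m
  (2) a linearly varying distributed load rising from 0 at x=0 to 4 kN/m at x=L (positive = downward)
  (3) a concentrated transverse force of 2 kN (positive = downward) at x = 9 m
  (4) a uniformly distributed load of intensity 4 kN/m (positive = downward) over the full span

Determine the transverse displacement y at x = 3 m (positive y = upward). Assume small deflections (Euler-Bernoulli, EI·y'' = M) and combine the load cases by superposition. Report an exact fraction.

y(3) = -84411/4000000 m

Load 1 — point force P=11 kN at a=24/5 m (b=L-a=36/5):
  y_1 = -Px²(3a-x)/(6EI)  [x≤a] = -11·3²·(3·(24/5)-3)/(6·100000) = -1881/1000000 m
Load 2 — triangular load w₀=4 kN/m (0→w₀ over full span):
  y_2 = (w₀Lx³/12-w₀L²x²/6-w₀x⁵/(120L))/EI = (4·12·3³/12-4·12²·3²/6-4·3⁵/(120·12))/100000 = -30267/4000000 m
Load 3 — point force P=2 kN at a=9 m (b=L-a=3):
  y_3 = -Px²(3a-x)/(6EI)  [x≤a] = -2·3²·(3·9-3)/(6·100000) = -9/12500 m
Load 4 — uniform load w=4 kN/m over full span:
  y_4 = -wx²(x²-4Lx+6L²)/(24EI) = -4·3²·(3²-4·12·3+6·12²)/(24·100000) = -2187/200000 m
Superposition: y = Σ y_i = -84411/4000000 m ≈ -0.021103 m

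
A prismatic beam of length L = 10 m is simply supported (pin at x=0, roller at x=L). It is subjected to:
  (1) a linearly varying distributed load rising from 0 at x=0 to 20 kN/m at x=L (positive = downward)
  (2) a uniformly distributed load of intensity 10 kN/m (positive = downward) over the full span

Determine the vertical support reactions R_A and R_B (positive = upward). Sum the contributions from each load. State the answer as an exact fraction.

R_A = 250/3 kN, R_B = 350/3 kN

Load 1 — triangular load w₀=20 kN/m (0→w₀ over full span):
  R_A = w₀L/6 = 20·10/6 = 100/3 kN
  R_B = w₀L/3 = 20·10/3 = 200/3 kN
Load 2 — uniform load w=10 kN/m over full span:
  R_A = wL/2 = 10·10/2 = 50 kN
  R_B = wL/2 = 10·10/2 = 50 kN
Superposition: R_A = 250/3 kN, R_B = 350/3 kN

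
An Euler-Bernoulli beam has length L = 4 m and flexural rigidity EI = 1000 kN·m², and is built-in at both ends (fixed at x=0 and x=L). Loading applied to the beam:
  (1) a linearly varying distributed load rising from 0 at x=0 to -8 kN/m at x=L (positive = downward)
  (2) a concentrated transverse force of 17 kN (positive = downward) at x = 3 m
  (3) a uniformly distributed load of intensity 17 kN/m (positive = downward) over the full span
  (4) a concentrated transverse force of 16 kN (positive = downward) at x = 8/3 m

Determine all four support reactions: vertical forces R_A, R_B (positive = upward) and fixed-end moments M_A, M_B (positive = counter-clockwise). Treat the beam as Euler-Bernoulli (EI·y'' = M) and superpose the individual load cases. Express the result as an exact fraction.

Load 1 — triangular load w₀=-8 kN/m (0→w₀ over full span):
  R_A = 3w₀L/20 = 3·(-8)·4/20 = -24/5 kN
  M_A = w₀L²/30 = (-8)·4²/30 = -64/15 kN·m
  R_B = 7w₀L/20 = 7·(-8)·4/20 = -56/5 kN
  M_B = -w₀L²/20 = -(-8)·4²/20 = 32/5 kN·m
Load 2 — point force P=17 kN at a=3 m (b=L-a=1):
  R_A = Pb²(3a+b)/L³ = 17·1²·(3·3+1)/4³ = 85/32 kN
  M_A = Pab²/L² = 17·3·1²/4² = 51/16 kN·m
  R_B = Pa²(a+3b)/L³ = 17·3²·(3+3·1)/4³ = 459/32 kN
  M_B = -Pa²b/L² = -17·3²·1/4² = -153/16 kN·m
Load 3 — uniform load w=17 kN/m over full span:
  R_A = wL/2 = 17·4/2 = 34 kN
  M_A = wL²/12 = 17·4²/12 = 68/3 kN·m
  R_B = wL/2 = 17·4/2 = 34 kN
  M_B = -wL²/12 = -17·4²/12 = -68/3 kN·m
Load 4 — point force P=16 kN at a=8/3 m (b=L-a=4/3):
  R_A = Pb²(3a+b)/L³ = 16·(4/3)²·(3·(8/3)+(4/3))/4³ = 112/27 kN
  M_A = Pab²/L² = 16·(8/3)·(4/3)²/4² = 128/27 kN·m
  R_B = Pa²(a+3b)/L³ = 16·(8/3)²·((8/3)+3·(4/3))/4³ = 320/27 kN
  M_B = -Pa²b/L² = -16·(8/3)²·(4/3)/4² = -256/27 kN·m
Superposition: R_A = 155539/4320 kN, M_A = 56869/2160 kN·m, R_B = 211661/4320 kN, M_B = -76271/2160 kN·m

R_A = 155539/4320 kN, M_A = 56869/2160 kN·m, R_B = 211661/4320 kN, M_B = -76271/2160 kN·m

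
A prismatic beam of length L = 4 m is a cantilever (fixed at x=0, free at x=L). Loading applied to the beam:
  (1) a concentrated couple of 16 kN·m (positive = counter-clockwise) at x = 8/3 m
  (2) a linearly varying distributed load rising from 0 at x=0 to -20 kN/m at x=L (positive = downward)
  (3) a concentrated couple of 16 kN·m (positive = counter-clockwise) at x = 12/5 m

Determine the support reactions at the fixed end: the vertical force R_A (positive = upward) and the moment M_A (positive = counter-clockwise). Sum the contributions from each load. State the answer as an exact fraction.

Load 1 — applied couple M₀=16 kN·m at a=8/3 m (b=L-a=4/3):
  R_A = 0 kN
  M_A = -M₀ = -16 kN·m
Load 2 — triangular load w₀=-20 kN/m (0→w₀ over full span):
  R_A = w₀L/2 = (-20)·4/2 = -40 kN
  M_A = w₀L²/3 = (-20)·4²/3 = -320/3 kN·m
Load 3 — applied couple M₀=16 kN·m at a=12/5 m (b=L-a=8/5):
  R_A = 0 kN
  M_A = -M₀ = -16 kN·m
Superposition: R_A = -40 kN, M_A = -416/3 kN·m

R_A = -40 kN, M_A = -416/3 kN·m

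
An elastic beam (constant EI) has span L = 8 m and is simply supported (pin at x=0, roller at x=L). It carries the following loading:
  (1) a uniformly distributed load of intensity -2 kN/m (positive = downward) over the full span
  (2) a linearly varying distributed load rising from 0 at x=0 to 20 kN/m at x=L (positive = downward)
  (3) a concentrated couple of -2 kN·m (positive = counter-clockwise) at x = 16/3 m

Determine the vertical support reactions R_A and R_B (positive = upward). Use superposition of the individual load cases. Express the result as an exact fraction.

R_A = 221/12 kN, R_B = 547/12 kN

Load 1 — uniform load w=-2 kN/m over full span:
  R_A = wL/2 = (-2)·8/2 = -8 kN
  R_B = wL/2 = (-2)·8/2 = -8 kN
Load 2 — triangular load w₀=20 kN/m (0→w₀ over full span):
  R_A = w₀L/6 = 20·8/6 = 80/3 kN
  R_B = w₀L/3 = 20·8/3 = 160/3 kN
Load 3 — applied couple M₀=-2 kN·m at a=16/3 m (b=L-a=8/3):
  R_A = M₀/L = (-2)/8 = -1/4 kN
  R_B = -M₀/L = -(-2)/8 = 1/4 kN
Superposition: R_A = 221/12 kN, R_B = 547/12 kN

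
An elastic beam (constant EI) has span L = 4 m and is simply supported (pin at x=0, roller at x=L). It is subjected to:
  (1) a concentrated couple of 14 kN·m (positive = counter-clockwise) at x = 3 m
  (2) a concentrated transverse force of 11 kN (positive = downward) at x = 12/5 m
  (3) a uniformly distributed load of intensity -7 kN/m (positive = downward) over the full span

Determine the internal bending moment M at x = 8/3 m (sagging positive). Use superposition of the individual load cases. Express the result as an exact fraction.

Load 1 — applied couple M₀=14 kN·m at a=3 m (b=L-a=1):
  M_1 = M₀x/L  [x≤a] = 14·(8/3)/4 = 28/3 kN·m
Load 2 — point force P=11 kN at a=12/5 m (b=L-a=8/5):
  M_2 = Pa(L-x)/L  [x>a] = 11·(12/5)·(4-(8/3))/4 = 44/5 kN·m
Load 3 — uniform load w=-7 kN/m over full span:
  M_3 = wx(L-x)/2 = (-7)·(8/3)·(4-(8/3))/2 = -112/9 kN·m
Superposition: M = Σ M_i = 256/45 kN·m ≈ 5.688889 kN·m

M(8/3) = 256/45 kN·m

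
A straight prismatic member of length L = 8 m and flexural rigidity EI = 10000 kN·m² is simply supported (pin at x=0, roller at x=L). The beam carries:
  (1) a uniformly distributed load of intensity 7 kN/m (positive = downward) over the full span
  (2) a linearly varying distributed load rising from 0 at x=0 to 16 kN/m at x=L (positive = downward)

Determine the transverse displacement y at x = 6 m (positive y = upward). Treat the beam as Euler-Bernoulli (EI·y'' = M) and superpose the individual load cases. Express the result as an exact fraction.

Load 1 — uniform load w=7 kN/m over full span:
  y_1 = -wx(L³-2Lx²+x³)/(24EI) = -7·6·(8³-2·8·6²+6³)/(24·10000) = -133/5000 m
Load 2 — triangular load w₀=16 kN/m (0→w₀ over full span):
  y_2 = -w₀x(7L⁴-10L²x²+3x⁴)/(360LEI) = -16·6·(7·8⁴-10·8²·6²+3·6⁴)/(360·8·10000) = -119/3750 m
Superposition: y = Σ y_i = -7/120 m ≈ -0.058333 m

y(6) = -7/120 m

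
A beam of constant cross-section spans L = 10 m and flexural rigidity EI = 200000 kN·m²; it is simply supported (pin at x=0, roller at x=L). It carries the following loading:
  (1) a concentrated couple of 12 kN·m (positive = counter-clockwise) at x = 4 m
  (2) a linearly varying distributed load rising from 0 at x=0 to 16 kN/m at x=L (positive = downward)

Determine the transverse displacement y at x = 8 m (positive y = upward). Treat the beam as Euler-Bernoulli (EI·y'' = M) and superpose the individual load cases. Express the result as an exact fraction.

Load 1 — applied couple M₀=12 kN·m at a=4 m (b=L-a=6):
  y_1 = (M₀x³/(6L)-M₀(x-a)²/2+C₁x)/EI  [x>a] with C₁=M₀(3b²-L²)/(6L)=8/5 = (12·8³/(6·10)-12·(8-4)²/2+(8/5)·8)/200000 = 3/31250 m
Load 2 — triangular load w₀=16 kN/m (0→w₀ over full span):
  y_2 = -w₀x(7L⁴-10L²x²+3x⁴)/(360LEI) = -16·8·(7·10⁴-10·10²·8²+3·8⁴)/(360·10·200000) = -254/78125 m
Superposition: y = Σ y_i = -493/156250 m ≈ -0.003155 m

y(8) = -493/156250 m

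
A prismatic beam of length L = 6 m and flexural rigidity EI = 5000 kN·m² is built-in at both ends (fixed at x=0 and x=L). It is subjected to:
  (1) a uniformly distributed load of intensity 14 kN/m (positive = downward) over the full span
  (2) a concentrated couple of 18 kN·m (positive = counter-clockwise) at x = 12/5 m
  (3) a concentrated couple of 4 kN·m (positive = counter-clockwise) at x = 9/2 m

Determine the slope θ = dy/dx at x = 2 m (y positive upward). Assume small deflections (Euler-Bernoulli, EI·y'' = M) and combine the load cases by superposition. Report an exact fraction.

Load 1 — uniform load w=14 kN/m over full span:
  θ_1 = -wx(L-x)(L-2x)/(12EI) = -14·2·(6-2)·(6-2·2)/(12·5000) = -7/1875 rad
Load 2 — applied couple M₀=18 kN·m at a=12/5 m (b=L-a=18/5):
  θ_2 = (R_Ax²/2 - M_Ax)/EI  [x≤a] with R_A=108/25, M_A=54/25 = ((108/25)·2²/2 - (54/25)·2)/5000 = 27/31250 rad
Load 3 — applied couple M₀=4 kN·m at a=9/2 m (b=L-a=3/2):
  θ_3 = (R_Ax²/2 - M_Ax)/EI  [x≤a] with R_A=3/4, M_A=5/4 = ((3/4)·2²/2 - (5/4)·2)/5000 = -1/5000 rad
Superposition: θ = Σ θ_i = -1151/375000 rad ≈ -0.003069 rad

θ(2) = -1151/375000 rad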